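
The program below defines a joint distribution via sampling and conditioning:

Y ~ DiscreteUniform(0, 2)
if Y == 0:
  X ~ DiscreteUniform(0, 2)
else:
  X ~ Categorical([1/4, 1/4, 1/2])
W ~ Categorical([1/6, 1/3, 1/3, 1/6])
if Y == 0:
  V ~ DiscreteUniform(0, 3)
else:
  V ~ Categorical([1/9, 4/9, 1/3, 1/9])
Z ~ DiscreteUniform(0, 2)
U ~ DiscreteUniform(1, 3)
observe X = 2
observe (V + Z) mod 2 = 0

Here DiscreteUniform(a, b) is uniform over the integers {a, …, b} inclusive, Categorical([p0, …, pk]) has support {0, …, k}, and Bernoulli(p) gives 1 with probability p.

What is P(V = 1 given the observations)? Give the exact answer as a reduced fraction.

P(V = 1 | obs) = 19/70

Enumerate traces; 216 have nonzero weight after conditioning:
  (Y=0, X=2, W=0, V=0, Z=0, U=1) weight 1/1944
  (Y=0, X=2, W=0, V=0, Z=0, U=2) weight 1/1944
  (Y=0, X=2, W=0, V=0, Z=0, U=3) weight 1/1944
  (Y=0, X=2, W=0, V=0, Z=2, U=1) weight 1/1944
  (Y=0, X=2, W=0, V=0, Z=2, U=2) weight 1/1944
  (Y=0, X=2, W=0, V=0, Z=2, U=3) weight 1/1944
  (Y=0, X=2, W=0, V=1, Z=1, U=1) weight 1/1944
  (Y=0, X=2, W=0, V=1, Z=1, U=2) weight 1/1944
  (Y=0, X=2, W=0, V=2, Z=0, U=1) weight 1/1944
  (Y=0, X=2, W=0, V=3, Z=1, U=1) weight 1/1944
  … 206 more
Group by V:
  weight(V=0) = 7/162
  weight(V=1) = 19/324
  weight(V=2) = 5/54
  weight(V=3) = 7/324
Total weight = 7/162 + 19/324 + 5/54 + 7/324 = 35/162
P(V=0 | obs) = 7/162 / 35/162 = 1/5
P(V=1 | obs) = 19/324 / 35/162 = 19/70
P(V=2 | obs) = 5/54 / 35/162 = 3/7
P(V=3 | obs) = 7/324 / 35/162 = 1/10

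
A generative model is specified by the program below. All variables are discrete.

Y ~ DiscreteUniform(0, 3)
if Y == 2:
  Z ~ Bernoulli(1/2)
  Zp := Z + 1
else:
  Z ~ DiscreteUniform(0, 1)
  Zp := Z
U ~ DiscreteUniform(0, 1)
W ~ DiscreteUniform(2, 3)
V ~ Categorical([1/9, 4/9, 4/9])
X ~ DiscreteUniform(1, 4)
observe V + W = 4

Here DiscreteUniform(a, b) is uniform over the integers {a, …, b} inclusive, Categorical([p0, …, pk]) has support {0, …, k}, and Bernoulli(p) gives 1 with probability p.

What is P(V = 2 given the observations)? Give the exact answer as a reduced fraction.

Enumerate traces; 128 have nonzero weight after conditioning:
  (Y=0, Z=0, U=0, W=2, V=2, X=1) weight 1/288
  (Y=0, Z=0, U=0, W=2, V=2, X=2) weight 1/288
  (Y=0, Z=0, U=0, W=2, V=2, X=3) weight 1/288
  (Y=0, Z=0, U=0, W=2, V=2, X=4) weight 1/288
  (Y=0, Z=0, U=0, W=3, V=1, X=1) weight 1/288
  (Y=0, Z=0, U=0, W=3, V=1, X=2) weight 1/288
  (Y=0, Z=0, U=0, W=3, V=1, X=3) weight 1/288
  (Y=0, Z=0, U=0, W=3, V=1, X=4) weight 1/288
  … 120 more
Group by V:
  weight(V=1) = 2/9
  weight(V=2) = 2/9
Total weight = 2/9 + 2/9 = 4/9
P(V=1 | obs) = 2/9 / 4/9 = 1/2
P(V=2 | obs) = 2/9 / 4/9 = 1/2

P(V = 2 | obs) = 1/2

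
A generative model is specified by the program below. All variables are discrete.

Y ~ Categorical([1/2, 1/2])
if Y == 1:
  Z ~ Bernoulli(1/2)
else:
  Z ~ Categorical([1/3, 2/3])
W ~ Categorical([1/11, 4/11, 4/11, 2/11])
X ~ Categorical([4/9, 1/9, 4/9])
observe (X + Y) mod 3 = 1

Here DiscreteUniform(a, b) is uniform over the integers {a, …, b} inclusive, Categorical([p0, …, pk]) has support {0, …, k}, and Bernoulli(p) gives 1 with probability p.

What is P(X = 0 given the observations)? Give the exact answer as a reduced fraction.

P(X = 0 | obs) = 4/5

Enumerate traces; 16 have nonzero weight after conditioning:
  (Y=0, Z=0, W=0, X=1) weight 1/594
  (Y=0, Z=0, W=1, X=1) weight 2/297
  (Y=0, Z=0, W=2, X=1) weight 2/297
  (Y=0, Z=0, W=3, X=1) weight 1/297
  (Y=0, Z=1, W=0, X=1) weight 1/297
  (Y=0, Z=1, W=1, X=1) weight 4/297
  (Y=0, Z=1, W=2, X=1) weight 4/297
  (Y=0, Z=1, W=3, X=1) weight 2/297
  (Y=1, Z=0, W=0, X=0) weight 1/99
  … 7 more
Group by X:
  weight(X=0) = 2/9
  weight(X=1) = 1/18
Total weight = 2/9 + 1/18 = 5/18
P(X=0 | obs) = 2/9 / 5/18 = 4/5
P(X=1 | obs) = 1/18 / 5/18 = 1/5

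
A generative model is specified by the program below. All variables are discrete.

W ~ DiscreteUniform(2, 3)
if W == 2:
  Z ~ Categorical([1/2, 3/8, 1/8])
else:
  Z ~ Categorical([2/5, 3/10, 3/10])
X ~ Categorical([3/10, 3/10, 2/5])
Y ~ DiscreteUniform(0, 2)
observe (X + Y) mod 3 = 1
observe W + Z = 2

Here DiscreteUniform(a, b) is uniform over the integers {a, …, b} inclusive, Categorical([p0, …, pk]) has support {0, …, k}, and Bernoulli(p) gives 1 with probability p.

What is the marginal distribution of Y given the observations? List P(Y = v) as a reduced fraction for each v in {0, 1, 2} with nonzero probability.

P(Y=0) = 3/10, P(Y=1) = 3/10, P(Y=2) = 2/5

Enumerate traces; 3 have nonzero weight after conditioning:
  (W=2, Z=0, X=0, Y=1) weight 1/40
  (W=2, Z=0, X=1, Y=0) weight 1/40
  (W=2, Z=0, X=2, Y=2) weight 1/30
Group by Y:
  weight(Y=0) = 1/40
  weight(Y=1) = 1/40
  weight(Y=2) = 1/30
Total weight = 1/40 + 1/40 + 1/30 = 1/12
P(Y=0 | obs) = 1/40 / 1/12 = 3/10
P(Y=1 | obs) = 1/40 / 1/12 = 3/10
P(Y=2 | obs) = 1/30 / 1/12 = 2/5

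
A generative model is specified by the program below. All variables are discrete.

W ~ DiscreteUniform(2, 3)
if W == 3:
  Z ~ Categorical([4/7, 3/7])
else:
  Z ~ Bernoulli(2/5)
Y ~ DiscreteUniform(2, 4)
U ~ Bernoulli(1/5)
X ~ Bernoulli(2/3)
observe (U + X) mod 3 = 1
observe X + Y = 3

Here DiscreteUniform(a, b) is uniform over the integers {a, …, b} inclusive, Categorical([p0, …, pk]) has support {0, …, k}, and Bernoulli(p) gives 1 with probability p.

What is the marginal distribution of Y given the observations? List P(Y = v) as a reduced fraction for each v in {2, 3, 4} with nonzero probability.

Enumerate traces; 8 have nonzero weight after conditioning:
  (W=2, Z=0, Y=2, U=0, X=1) weight 4/75
  (W=2, Z=0, Y=3, U=1, X=0) weight 1/150
  (W=2, Z=1, Y=2, U=0, X=1) weight 8/225
  (W=2, Z=1, Y=3, U=1, X=0) weight 1/225
  (W=3, Z=0, Y=2, U=0, X=1) weight 16/315
  (W=3, Z=0, Y=3, U=1, X=0) weight 2/315
  (W=3, Z=1, Y=2, U=0, X=1) weight 4/105
  (W=3, Z=1, Y=3, U=1, X=0) weight 1/210
Group by Y:
  weight(Y=2) = 8/45
  weight(Y=3) = 1/45
Total weight = 8/45 + 1/45 = 1/5
P(Y=2 | obs) = 8/45 / 1/5 = 8/9
P(Y=3 | obs) = 1/45 / 1/5 = 1/9

P(Y=2) = 8/9, P(Y=3) = 1/9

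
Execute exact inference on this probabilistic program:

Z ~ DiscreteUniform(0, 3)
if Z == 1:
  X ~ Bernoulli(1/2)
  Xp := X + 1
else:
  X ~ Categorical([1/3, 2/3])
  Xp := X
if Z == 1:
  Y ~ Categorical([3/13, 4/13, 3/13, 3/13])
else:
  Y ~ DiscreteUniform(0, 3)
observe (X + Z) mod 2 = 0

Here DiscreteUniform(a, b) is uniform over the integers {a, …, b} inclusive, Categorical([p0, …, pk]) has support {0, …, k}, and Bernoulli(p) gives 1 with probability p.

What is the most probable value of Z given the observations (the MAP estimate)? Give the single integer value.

argmax_v P(Z = v | obs) = 3

Enumerate traces; 16 have nonzero weight after conditioning:
  (Z=0, X=0, Y=0) weight 1/48
  (Z=0, X=0, Y=1) weight 1/48
  (Z=0, X=0, Y=2) weight 1/48
  (Z=0, X=0, Y=3) weight 1/48
  (Z=1, X=1, Y=0) weight 3/104
  (Z=1, X=1, Y=1) weight 1/26
  (Z=1, X=1, Y=2) weight 3/104
  (Z=1, X=1, Y=3) weight 3/104
  (Z=2, X=0, Y=0) weight 1/48
  (Z=3, X=1, Y=0) weight 1/24
  … 6 more
Group by Z:
  weight(Z=0) = 1/12
  weight(Z=1) = 1/8
  weight(Z=2) = 1/12
  weight(Z=3) = 1/6
Total weight = 1/12 + 1/8 + 1/12 + 1/6 = 11/24
P(Z=0 | obs) = 1/12 / 11/24 = 2/11
P(Z=1 | obs) = 1/8 / 11/24 = 3/11
P(Z=2 | obs) = 1/12 / 11/24 = 2/11
P(Z=3 | obs) = 1/6 / 11/24 = 4/11
argmax = 3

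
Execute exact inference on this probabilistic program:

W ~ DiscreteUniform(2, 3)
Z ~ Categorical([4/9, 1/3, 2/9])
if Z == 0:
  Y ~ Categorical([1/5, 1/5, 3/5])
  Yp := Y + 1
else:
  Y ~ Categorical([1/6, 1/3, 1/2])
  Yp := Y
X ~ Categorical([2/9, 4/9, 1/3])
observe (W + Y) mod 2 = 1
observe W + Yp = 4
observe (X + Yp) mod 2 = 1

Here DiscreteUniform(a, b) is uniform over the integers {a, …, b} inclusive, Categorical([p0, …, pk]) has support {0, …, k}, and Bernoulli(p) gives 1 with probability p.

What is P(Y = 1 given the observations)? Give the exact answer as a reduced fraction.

Enumerate traces; 3 have nonzero weight after conditioning:
  (W=2, Z=0, Y=1, X=1) weight 8/405
  (W=3, Z=0, Y=0, X=0) weight 4/405
  (W=3, Z=0, Y=0, X=2) weight 2/135
Group by Y:
  weight(Y=0) = 2/81
  weight(Y=1) = 8/405
Total weight = 2/81 + 8/405 = 2/45
P(Y=0 | obs) = 2/81 / 2/45 = 5/9
P(Y=1 | obs) = 8/405 / 2/45 = 4/9

P(Y = 1 | obs) = 4/9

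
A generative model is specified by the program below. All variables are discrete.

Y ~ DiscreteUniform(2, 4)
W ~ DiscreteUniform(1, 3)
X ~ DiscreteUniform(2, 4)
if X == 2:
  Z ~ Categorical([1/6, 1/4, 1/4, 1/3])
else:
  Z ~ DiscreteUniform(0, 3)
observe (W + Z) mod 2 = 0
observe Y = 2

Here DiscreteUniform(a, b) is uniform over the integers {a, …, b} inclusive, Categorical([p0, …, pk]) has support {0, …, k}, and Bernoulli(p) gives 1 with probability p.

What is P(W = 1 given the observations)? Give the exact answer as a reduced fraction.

P(W = 1 | obs) = 19/55

Enumerate traces; 18 have nonzero weight after conditioning:
  (Y=2, W=1, X=2, Z=1) weight 1/108
  (Y=2, W=1, X=2, Z=3) weight 1/81
  (Y=2, W=1, X=3, Z=1) weight 1/108
  (Y=2, W=1, X=3, Z=3) weight 1/108
  (Y=2, W=1, X=4, Z=1) weight 1/108
  (Y=2, W=1, X=4, Z=3) weight 1/108
  (Y=2, W=2, X=2, Z=0) weight 1/162
  (Y=2, W=2, X=2, Z=2) weight 1/108
  (Y=2, W=3, X=2, Z=1) weight 1/108
  … 9 more
Group by W:
  weight(W=1) = 19/324
  weight(W=2) = 17/324
  weight(W=3) = 19/324
Total weight = 19/324 + 17/324 + 19/324 = 55/324
P(W=1 | obs) = 19/324 / 55/324 = 19/55
P(W=2 | obs) = 17/324 / 55/324 = 17/55
P(W=3 | obs) = 19/324 / 55/324 = 19/55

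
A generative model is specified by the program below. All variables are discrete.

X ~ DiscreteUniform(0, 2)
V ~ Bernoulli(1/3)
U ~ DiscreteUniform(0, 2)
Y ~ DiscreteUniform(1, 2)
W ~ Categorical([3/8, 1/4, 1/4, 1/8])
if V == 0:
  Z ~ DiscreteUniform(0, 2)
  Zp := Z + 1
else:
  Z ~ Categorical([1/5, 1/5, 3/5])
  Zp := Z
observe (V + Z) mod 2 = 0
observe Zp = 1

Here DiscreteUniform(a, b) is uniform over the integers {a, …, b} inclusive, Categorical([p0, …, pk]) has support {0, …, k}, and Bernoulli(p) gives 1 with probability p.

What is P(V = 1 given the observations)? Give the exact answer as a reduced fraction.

Enumerate traces; 144 have nonzero weight after conditioning:
  (X=0, V=0, U=0, Y=1, W=0, Z=0) weight 1/216
  (X=0, V=0, U=0, Y=1, W=1, Z=0) weight 1/324
  (X=0, V=0, U=0, Y=1, W=2, Z=0) weight 1/324
  (X=0, V=0, U=0, Y=1, W=3, Z=0) weight 1/648
  (X=0, V=0, U=0, Y=2, W=0, Z=0) weight 1/216
  (X=0, V=0, U=0, Y=2, W=1, Z=0) weight 1/324
  (X=0, V=0, U=0, Y=2, W=2, Z=0) weight 1/324
  (X=0, V=0, U=0, Y=2, W=3, Z=0) weight 1/648
  (X=0, V=1, U=0, Y=1, W=0, Z=1) weight 1/720
  … 135 more
Group by V:
  weight(V=0) = 2/9
  weight(V=1) = 1/15
Total weight = 2/9 + 1/15 = 13/45
P(V=0 | obs) = 2/9 / 13/45 = 10/13
P(V=1 | obs) = 1/15 / 13/45 = 3/13

P(V = 1 | obs) = 3/13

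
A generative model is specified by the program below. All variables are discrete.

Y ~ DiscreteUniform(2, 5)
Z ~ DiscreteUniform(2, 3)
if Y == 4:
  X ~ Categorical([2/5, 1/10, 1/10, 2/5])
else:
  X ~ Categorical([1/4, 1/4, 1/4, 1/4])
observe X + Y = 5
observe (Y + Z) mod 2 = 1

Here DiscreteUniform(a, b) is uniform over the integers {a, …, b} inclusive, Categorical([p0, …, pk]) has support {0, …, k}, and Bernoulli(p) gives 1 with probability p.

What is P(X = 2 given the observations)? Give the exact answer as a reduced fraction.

P(X = 2 | obs) = 5/17

Enumerate traces; 4 have nonzero weight after conditioning:
  (Y=2, Z=3, X=3) weight 1/32
  (Y=3, Z=2, X=2) weight 1/32
  (Y=4, Z=3, X=1) weight 1/80
  (Y=5, Z=2, X=0) weight 1/32
Group by X:
  weight(X=0) = 1/32
  weight(X=1) = 1/80
  weight(X=2) = 1/32
  weight(X=3) = 1/32
Total weight = 1/32 + 1/80 + 1/32 + 1/32 = 17/160
P(X=0 | obs) = 1/32 / 17/160 = 5/17
P(X=1 | obs) = 1/80 / 17/160 = 2/17
P(X=2 | obs) = 1/32 / 17/160 = 5/17
P(X=3 | obs) = 1/32 / 17/160 = 5/17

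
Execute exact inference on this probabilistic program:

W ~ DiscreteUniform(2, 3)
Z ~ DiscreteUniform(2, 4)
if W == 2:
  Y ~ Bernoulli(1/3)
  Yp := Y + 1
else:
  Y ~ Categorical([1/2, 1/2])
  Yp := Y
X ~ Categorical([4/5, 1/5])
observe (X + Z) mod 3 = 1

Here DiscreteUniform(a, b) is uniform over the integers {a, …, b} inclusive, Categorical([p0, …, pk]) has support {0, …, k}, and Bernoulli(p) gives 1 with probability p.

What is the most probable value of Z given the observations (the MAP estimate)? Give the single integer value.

argmax_v P(Z = v | obs) = 4

Enumerate traces; 8 have nonzero weight after conditioning:
  (W=2, Z=3, Y=0, X=1) weight 1/45
  (W=2, Z=3, Y=1, X=1) weight 1/90
  (W=2, Z=4, Y=0, X=0) weight 4/45
  (W=2, Z=4, Y=1, X=0) weight 2/45
  (W=3, Z=3, Y=0, X=1) weight 1/60
  (W=3, Z=3, Y=1, X=1) weight 1/60
  (W=3, Z=4, Y=0, X=0) weight 1/15
  (W=3, Z=4, Y=1, X=0) weight 1/15
Group by Z:
  weight(Z=3) = 1/15
  weight(Z=4) = 4/15
Total weight = 1/15 + 4/15 = 1/3
P(Z=3 | obs) = 1/15 / 1/3 = 1/5
P(Z=4 | obs) = 4/15 / 1/3 = 4/5
argmax = 4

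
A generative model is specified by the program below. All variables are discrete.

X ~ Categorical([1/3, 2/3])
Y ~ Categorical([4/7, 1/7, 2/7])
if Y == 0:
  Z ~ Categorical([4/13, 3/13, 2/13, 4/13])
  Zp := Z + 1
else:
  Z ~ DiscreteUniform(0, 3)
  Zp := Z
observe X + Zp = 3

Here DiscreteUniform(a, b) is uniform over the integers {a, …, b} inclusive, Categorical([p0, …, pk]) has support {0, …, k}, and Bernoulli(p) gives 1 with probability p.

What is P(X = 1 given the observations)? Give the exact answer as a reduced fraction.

Enumerate traces; 6 have nonzero weight after conditioning:
  (X=0, Y=0, Z=2) weight 8/273
  (X=0, Y=1, Z=3) weight 1/84
  (X=0, Y=2, Z=3) weight 1/42
  (X=1, Y=0, Z=1) weight 8/91
  (X=1, Y=1, Z=2) weight 1/42
  (X=1, Y=2, Z=2) weight 1/21
Group by X:
  weight(X=0) = 71/1092
  weight(X=1) = 29/182
Total weight = 71/1092 + 29/182 = 35/156
P(X=0 | obs) = 71/1092 / 35/156 = 71/245
P(X=1 | obs) = 29/182 / 35/156 = 174/245

P(X = 1 | obs) = 174/245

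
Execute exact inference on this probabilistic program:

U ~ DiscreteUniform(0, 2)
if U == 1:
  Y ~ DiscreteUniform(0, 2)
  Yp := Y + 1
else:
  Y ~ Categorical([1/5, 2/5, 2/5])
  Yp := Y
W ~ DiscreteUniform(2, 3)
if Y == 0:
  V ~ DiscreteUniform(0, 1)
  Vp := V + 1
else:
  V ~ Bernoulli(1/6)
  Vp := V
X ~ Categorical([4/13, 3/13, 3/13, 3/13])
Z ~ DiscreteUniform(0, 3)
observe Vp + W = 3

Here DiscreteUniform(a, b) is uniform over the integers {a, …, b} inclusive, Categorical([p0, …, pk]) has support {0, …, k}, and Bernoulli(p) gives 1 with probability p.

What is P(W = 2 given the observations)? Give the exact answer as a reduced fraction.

P(W = 2 | obs) = 67/237

Enumerate traces; 240 have nonzero weight after conditioning:
  (U=0, Y=0, W=2, V=0, X=0, Z=0) weight 1/780
  (U=0, Y=0, W=2, V=0, X=0, Z=1) weight 1/780
  (U=0, Y=0, W=2, V=0, X=0, Z=2) weight 1/780
  (U=0, Y=0, W=2, V=0, X=0, Z=3) weight 1/780
  (U=0, Y=0, W=2, V=0, X=1, Z=0) weight 1/1040
  (U=0, Y=0, W=2, V=0, X=1, Z=1) weight 1/1040
  (U=0, Y=0, W=2, V=0, X=1, Z=2) weight 1/1040
  (U=0, Y=0, W=2, V=0, X=1, Z=3) weight 1/1040
  (U=0, Y=1, W=3, V=0, X=0, Z=0) weight 1/234
  … 231 more
Group by W:
  weight(W=2) = 67/540
  weight(W=3) = 17/54
Total weight = 67/540 + 17/54 = 79/180
P(W=2 | obs) = 67/540 / 79/180 = 67/237
P(W=3 | obs) = 17/54 / 79/180 = 170/237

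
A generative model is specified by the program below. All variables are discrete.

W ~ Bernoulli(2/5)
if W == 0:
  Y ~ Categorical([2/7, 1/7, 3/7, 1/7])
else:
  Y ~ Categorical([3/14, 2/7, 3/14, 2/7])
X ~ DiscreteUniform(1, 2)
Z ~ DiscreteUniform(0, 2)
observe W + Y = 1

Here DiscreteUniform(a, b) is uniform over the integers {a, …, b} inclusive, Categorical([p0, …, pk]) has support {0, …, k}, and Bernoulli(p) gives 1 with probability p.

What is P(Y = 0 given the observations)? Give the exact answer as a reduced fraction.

P(Y = 0 | obs) = 1/2

Enumerate traces; 12 have nonzero weight after conditioning:
  (W=0, Y=1, X=1, Z=0) weight 1/70
  (W=0, Y=1, X=1, Z=1) weight 1/70
  (W=0, Y=1, X=1, Z=2) weight 1/70
  (W=0, Y=1, X=2, Z=0) weight 1/70
  (W=0, Y=1, X=2, Z=1) weight 1/70
  (W=0, Y=1, X=2, Z=2) weight 1/70
  (W=1, Y=0, X=1, Z=0) weight 1/70
  (W=1, Y=0, X=1, Z=1) weight 1/70
  … 4 more
Group by Y:
  weight(Y=0) = 3/35
  weight(Y=1) = 3/35
Total weight = 3/35 + 3/35 = 6/35
P(Y=0 | obs) = 3/35 / 6/35 = 1/2
P(Y=1 | obs) = 3/35 / 6/35 = 1/2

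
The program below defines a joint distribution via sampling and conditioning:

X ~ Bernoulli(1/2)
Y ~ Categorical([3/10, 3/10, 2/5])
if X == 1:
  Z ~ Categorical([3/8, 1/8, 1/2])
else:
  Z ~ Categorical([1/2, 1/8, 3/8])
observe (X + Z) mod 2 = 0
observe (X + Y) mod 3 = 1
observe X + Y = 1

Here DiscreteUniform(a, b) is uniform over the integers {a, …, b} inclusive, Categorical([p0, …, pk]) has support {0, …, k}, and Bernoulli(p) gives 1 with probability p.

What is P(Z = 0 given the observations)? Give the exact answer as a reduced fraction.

P(Z = 0 | obs) = 1/2

Enumerate traces; 3 have nonzero weight after conditioning:
  (X=0, Y=1, Z=0) weight 3/40
  (X=0, Y=1, Z=2) weight 9/160
  (X=1, Y=0, Z=1) weight 3/160
Group by Z:
  weight(Z=0) = 3/40
  weight(Z=1) = 3/160
  weight(Z=2) = 9/160
Total weight = 3/40 + 3/160 + 9/160 = 3/20
P(Z=0 | obs) = 3/40 / 3/20 = 1/2
P(Z=1 | obs) = 3/160 / 3/20 = 1/8
P(Z=2 | obs) = 9/160 / 3/20 = 3/8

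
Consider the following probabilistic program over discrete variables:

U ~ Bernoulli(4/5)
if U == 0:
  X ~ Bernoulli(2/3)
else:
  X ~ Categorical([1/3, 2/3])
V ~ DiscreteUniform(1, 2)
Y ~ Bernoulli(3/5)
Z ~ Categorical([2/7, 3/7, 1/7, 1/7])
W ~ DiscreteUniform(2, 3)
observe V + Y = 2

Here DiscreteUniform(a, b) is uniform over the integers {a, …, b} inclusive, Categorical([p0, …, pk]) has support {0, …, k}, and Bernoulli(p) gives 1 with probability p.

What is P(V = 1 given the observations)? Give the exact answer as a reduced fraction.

Enumerate traces; 64 have nonzero weight after conditioning:
  (U=0, X=0, V=1, Y=1, Z=0, W=2) weight 1/350
  (U=0, X=0, V=1, Y=1, Z=0, W=3) weight 1/350
  (U=0, X=0, V=1, Y=1, Z=1, W=2) weight 3/700
  (U=0, X=0, V=1, Y=1, Z=1, W=3) weight 3/700
  (U=0, X=0, V=1, Y=1, Z=2, W=2) weight 1/700
  (U=0, X=0, V=1, Y=1, Z=2, W=3) weight 1/700
  (U=0, X=0, V=1, Y=1, Z=3, W=2) weight 1/700
  (U=0, X=0, V=1, Y=1, Z=3, W=3) weight 1/700
  (U=0, X=0, V=2, Y=0, Z=0, W=2) weight 1/525
  … 55 more
Group by V:
  weight(V=1) = 3/10
  weight(V=2) = 1/5
Total weight = 3/10 + 1/5 = 1/2
P(V=1 | obs) = 3/10 / 1/2 = 3/5
P(V=2 | obs) = 1/5 / 1/2 = 2/5

P(V = 1 | obs) = 3/5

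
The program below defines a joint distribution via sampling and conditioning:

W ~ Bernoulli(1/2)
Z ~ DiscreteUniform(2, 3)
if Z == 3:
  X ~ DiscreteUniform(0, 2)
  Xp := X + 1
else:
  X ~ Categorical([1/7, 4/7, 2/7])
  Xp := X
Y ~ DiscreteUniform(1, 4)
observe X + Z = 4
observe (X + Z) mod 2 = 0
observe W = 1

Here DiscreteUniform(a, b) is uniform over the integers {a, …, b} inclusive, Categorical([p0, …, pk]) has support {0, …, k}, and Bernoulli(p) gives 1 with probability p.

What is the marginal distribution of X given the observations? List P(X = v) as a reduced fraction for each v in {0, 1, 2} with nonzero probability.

P(X=1) = 7/13, P(X=2) = 6/13

Enumerate traces; 8 have nonzero weight after conditioning:
  (W=1, Z=2, X=2, Y=1) weight 1/56
  (W=1, Z=2, X=2, Y=2) weight 1/56
  (W=1, Z=2, X=2, Y=3) weight 1/56
  (W=1, Z=2, X=2, Y=4) weight 1/56
  (W=1, Z=3, X=1, Y=1) weight 1/48
  (W=1, Z=3, X=1, Y=2) weight 1/48
  (W=1, Z=3, X=1, Y=3) weight 1/48
  (W=1, Z=3, X=1, Y=4) weight 1/48
Group by X:
  weight(X=1) = 1/12
  weight(X=2) = 1/14
Total weight = 1/12 + 1/14 = 13/84
P(X=1 | obs) = 1/12 / 13/84 = 7/13
P(X=2 | obs) = 1/14 / 13/84 = 6/13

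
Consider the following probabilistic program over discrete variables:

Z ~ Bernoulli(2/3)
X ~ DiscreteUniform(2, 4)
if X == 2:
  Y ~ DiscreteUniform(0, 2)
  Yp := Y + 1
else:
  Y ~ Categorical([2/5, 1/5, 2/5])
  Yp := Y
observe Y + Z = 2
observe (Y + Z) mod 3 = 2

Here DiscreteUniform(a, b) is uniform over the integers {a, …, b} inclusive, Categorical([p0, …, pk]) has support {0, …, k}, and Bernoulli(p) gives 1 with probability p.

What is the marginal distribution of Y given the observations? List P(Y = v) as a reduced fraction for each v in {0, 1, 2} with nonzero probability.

P(Y=1) = 22/39, P(Y=2) = 17/39

Enumerate traces; 6 have nonzero weight after conditioning:
  (Z=0, X=2, Y=2) weight 1/27
  (Z=0, X=3, Y=2) weight 2/45
  (Z=0, X=4, Y=2) weight 2/45
  (Z=1, X=2, Y=1) weight 2/27
  (Z=1, X=3, Y=1) weight 2/45
  (Z=1, X=4, Y=1) weight 2/45
Group by Y:
  weight(Y=1) = 22/135
  weight(Y=2) = 17/135
Total weight = 22/135 + 17/135 = 13/45
P(Y=1 | obs) = 22/135 / 13/45 = 22/39
P(Y=2 | obs) = 17/135 / 13/45 = 17/39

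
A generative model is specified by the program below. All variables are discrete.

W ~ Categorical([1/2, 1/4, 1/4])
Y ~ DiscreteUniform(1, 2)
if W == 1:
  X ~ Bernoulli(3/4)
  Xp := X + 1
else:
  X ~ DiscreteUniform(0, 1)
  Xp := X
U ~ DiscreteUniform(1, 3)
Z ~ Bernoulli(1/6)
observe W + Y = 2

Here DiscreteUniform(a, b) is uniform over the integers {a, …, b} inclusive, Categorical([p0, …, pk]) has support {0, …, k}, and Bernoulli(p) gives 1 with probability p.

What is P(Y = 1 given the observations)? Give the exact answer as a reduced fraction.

P(Y = 1 | obs) = 1/3

Enumerate traces; 24 have nonzero weight after conditioning:
  (W=0, Y=2, X=0, U=1, Z=0) weight 5/144
  (W=0, Y=2, X=0, U=1, Z=1) weight 1/144
  (W=0, Y=2, X=0, U=2, Z=0) weight 5/144
  (W=0, Y=2, X=0, U=2, Z=1) weight 1/144
  (W=0, Y=2, X=0, U=3, Z=0) weight 5/144
  (W=0, Y=2, X=0, U=3, Z=1) weight 1/144
  (W=0, Y=2, X=1, U=1, Z=0) weight 5/144
  (W=0, Y=2, X=1, U=1, Z=1) weight 1/144
  (W=1, Y=1, X=0, U=1, Z=0) weight 5/576
  … 15 more
Group by Y:
  weight(Y=1) = 1/8
  weight(Y=2) = 1/4
Total weight = 1/8 + 1/4 = 3/8
P(Y=1 | obs) = 1/8 / 3/8 = 1/3
P(Y=2 | obs) = 1/4 / 3/8 = 2/3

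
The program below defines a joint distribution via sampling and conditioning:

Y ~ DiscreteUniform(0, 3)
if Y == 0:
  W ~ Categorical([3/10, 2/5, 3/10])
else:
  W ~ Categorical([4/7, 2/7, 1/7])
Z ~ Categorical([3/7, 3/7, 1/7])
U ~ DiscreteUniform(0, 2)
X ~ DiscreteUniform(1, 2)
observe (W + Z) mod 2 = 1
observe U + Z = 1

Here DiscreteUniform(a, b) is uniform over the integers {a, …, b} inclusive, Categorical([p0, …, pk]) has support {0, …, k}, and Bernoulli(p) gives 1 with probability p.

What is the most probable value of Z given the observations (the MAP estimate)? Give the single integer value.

Enumerate traces; 24 have nonzero weight after conditioning:
  (Y=0, W=0, Z=1, U=0, X=1) weight 3/560
  (Y=0, W=0, Z=1, U=0, X=2) weight 3/560
  (Y=0, W=1, Z=0, U=1, X=1) weight 1/140
  (Y=0, W=1, Z=0, U=1, X=2) weight 1/140
  (Y=0, W=2, Z=1, U=0, X=1) weight 3/560
  (Y=0, W=2, Z=1, U=0, X=2) weight 3/560
  (Y=1, W=0, Z=1, U=0, X=1) weight 1/98
  (Y=1, W=0, Z=1, U=0, X=2) weight 1/98
  … 16 more
Group by Z:
  weight(Z=0) = 11/245
  weight(Z=1) = 24/245
Total weight = 11/245 + 24/245 = 1/7
P(Z=0 | obs) = 11/245 / 1/7 = 11/35
P(Z=1 | obs) = 24/245 / 1/7 = 24/35
argmax = 1

argmax_v P(Z = v | obs) = 1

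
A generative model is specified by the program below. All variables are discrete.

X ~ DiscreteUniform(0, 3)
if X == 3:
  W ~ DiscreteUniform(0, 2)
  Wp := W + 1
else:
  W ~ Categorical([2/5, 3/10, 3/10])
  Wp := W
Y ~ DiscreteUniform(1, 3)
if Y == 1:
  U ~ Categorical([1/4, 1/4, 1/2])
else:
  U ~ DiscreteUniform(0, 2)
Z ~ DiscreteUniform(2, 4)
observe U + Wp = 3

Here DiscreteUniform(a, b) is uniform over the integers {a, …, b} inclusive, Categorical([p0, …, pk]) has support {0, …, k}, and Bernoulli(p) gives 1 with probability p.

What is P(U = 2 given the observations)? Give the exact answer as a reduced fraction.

Enumerate traces; 81 have nonzero weight after conditioning:
  (X=0, W=1, Y=1, U=2, Z=2) weight 1/240
  (X=0, W=1, Y=1, U=2, Z=3) weight 1/240
  (X=0, W=1, Y=1, U=2, Z=4) weight 1/240
  (X=0, W=1, Y=2, U=2, Z=2) weight 1/360
  (X=0, W=1, Y=2, U=2, Z=3) weight 1/360
  (X=0, W=1, Y=2, U=2, Z=4) weight 1/360
  (X=0, W=1, Y=3, U=2, Z=2) weight 1/360
  (X=0, W=1, Y=3, U=2, Z=3) weight 1/360
  (X=0, W=2, Y=1, U=1, Z=2) weight 1/480
  (X=3, W=2, Y=1, U=0, Z=2) weight 1/432
  … 71 more
Group by U:
  weight(U=0) = 11/432
  weight(U=1) = 407/4320
  weight(U=2) = 259/2160
Total weight = 11/432 + 407/4320 + 259/2160 = 23/96
P(U=0 | obs) = 11/432 / 23/96 = 22/207
P(U=1 | obs) = 407/4320 / 23/96 = 407/1035
P(U=2 | obs) = 259/2160 / 23/96 = 518/1035

P(U = 2 | obs) = 518/1035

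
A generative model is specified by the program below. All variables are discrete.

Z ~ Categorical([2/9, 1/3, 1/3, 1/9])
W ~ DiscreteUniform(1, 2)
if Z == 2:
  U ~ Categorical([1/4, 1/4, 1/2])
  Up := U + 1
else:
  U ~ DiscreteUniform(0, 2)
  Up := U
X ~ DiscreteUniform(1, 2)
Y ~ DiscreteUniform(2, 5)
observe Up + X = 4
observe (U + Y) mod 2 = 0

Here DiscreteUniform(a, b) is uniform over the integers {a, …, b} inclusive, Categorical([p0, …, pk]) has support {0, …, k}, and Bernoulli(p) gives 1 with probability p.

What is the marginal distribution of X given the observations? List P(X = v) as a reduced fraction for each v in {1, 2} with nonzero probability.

P(X=1) = 6/17, P(X=2) = 11/17

Enumerate traces; 20 have nonzero weight after conditioning:
  (Z=0, W=1, U=2, X=2, Y=2) weight 1/216
  (Z=0, W=1, U=2, X=2, Y=4) weight 1/216
  (Z=0, W=2, U=2, X=2, Y=2) weight 1/216
  (Z=0, W=2, U=2, X=2, Y=4) weight 1/216
  (Z=1, W=1, U=2, X=2, Y=2) weight 1/144
  (Z=1, W=1, U=2, X=2, Y=4) weight 1/144
  (Z=1, W=2, U=2, X=2, Y=2) weight 1/144
  (Z=1, W=2, U=2, X=2, Y=4) weight 1/144
  (Z=2, W=1, U=2, X=1, Y=2) weight 1/96
  … 11 more
Group by X:
  weight(X=1) = 1/24
  weight(X=2) = 11/144
Total weight = 1/24 + 11/144 = 17/144
P(X=1 | obs) = 1/24 / 17/144 = 6/17
P(X=2 | obs) = 11/144 / 17/144 = 11/17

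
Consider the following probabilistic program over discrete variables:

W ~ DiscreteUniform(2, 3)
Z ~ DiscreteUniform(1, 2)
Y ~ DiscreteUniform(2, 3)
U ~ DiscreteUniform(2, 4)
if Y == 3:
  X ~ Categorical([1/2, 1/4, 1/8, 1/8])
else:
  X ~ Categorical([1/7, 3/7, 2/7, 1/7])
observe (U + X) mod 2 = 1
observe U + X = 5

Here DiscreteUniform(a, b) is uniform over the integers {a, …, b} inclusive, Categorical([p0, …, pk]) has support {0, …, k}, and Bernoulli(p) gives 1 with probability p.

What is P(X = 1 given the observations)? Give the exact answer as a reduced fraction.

P(X = 1 | obs) = 1/2

Enumerate traces; 24 have nonzero weight after conditioning:
  (W=2, Z=1, Y=2, U=2, X=3) weight 1/168
  (W=2, Z=1, Y=2, U=3, X=2) weight 1/84
  (W=2, Z=1, Y=2, U=4, X=1) weight 1/56
  (W=2, Z=1, Y=3, U=2, X=3) weight 1/192
  (W=2, Z=1, Y=3, U=3, X=2) weight 1/192
  (W=2, Z=1, Y=3, U=4, X=1) weight 1/96
  (W=2, Z=2, Y=2, U=2, X=3) weight 1/168
  (W=2, Z=2, Y=2, U=3, X=2) weight 1/84
  … 16 more
Group by X:
  weight(X=1) = 19/168
  weight(X=2) = 23/336
  weight(X=3) = 5/112
Total weight = 19/168 + 23/336 + 5/112 = 19/84
P(X=1 | obs) = 19/168 / 19/84 = 1/2
P(X=2 | obs) = 23/336 / 19/84 = 23/76
P(X=3 | obs) = 5/112 / 19/84 = 15/76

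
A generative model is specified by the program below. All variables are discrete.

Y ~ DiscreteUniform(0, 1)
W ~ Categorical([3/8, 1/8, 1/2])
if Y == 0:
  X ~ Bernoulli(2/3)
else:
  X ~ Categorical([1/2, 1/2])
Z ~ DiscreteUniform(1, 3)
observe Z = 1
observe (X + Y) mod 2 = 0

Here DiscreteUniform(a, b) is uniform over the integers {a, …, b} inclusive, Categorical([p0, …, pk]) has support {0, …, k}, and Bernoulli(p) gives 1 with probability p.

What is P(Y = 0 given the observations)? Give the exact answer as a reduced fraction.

P(Y = 0 | obs) = 2/5

Enumerate traces; 6 have nonzero weight after conditioning:
  (Y=0, W=0, X=0, Z=1) weight 1/48
  (Y=0, W=1, X=0, Z=1) weight 1/144
  (Y=0, W=2, X=0, Z=1) weight 1/36
  (Y=1, W=0, X=1, Z=1) weight 1/32
  (Y=1, W=1, X=1, Z=1) weight 1/96
  (Y=1, W=2, X=1, Z=1) weight 1/24
Group by Y:
  weight(Y=0) = 1/18
  weight(Y=1) = 1/12
Total weight = 1/18 + 1/12 = 5/36
P(Y=0 | obs) = 1/18 / 5/36 = 2/5
P(Y=1 | obs) = 1/12 / 5/36 = 3/5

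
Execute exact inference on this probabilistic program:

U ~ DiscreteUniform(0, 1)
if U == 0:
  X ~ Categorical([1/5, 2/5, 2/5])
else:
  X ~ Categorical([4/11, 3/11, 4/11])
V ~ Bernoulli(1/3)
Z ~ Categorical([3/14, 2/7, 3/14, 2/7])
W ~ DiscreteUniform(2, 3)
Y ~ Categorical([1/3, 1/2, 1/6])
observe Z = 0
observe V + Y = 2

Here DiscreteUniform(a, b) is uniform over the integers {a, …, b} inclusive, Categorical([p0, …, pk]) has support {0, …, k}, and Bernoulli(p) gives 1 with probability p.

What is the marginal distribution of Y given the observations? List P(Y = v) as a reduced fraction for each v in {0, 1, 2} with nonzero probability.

P(Y=1) = 3/5, P(Y=2) = 2/5

Enumerate traces; 24 have nonzero weight after conditioning:
  (U=0, X=0, V=0, Z=0, W=2, Y=2) weight 1/840
  (U=0, X=0, V=0, Z=0, W=3, Y=2) weight 1/840
  (U=0, X=0, V=1, Z=0, W=2, Y=1) weight 1/560
  (U=0, X=0, V=1, Z=0, W=3, Y=1) weight 1/560
  (U=0, X=1, V=0, Z=0, W=2, Y=2) weight 1/420
  (U=0, X=1, V=0, Z=0, W=3, Y=2) weight 1/420
  (U=0, X=1, V=1, Z=0, W=2, Y=1) weight 1/280
  (U=0, X=1, V=1, Z=0, W=3, Y=1) weight 1/280
  … 16 more
Group by Y:
  weight(Y=1) = 1/28
  weight(Y=2) = 1/42
Total weight = 1/28 + 1/42 = 5/84
P(Y=1 | obs) = 1/28 / 5/84 = 3/5
P(Y=2 | obs) = 1/42 / 5/84 = 2/5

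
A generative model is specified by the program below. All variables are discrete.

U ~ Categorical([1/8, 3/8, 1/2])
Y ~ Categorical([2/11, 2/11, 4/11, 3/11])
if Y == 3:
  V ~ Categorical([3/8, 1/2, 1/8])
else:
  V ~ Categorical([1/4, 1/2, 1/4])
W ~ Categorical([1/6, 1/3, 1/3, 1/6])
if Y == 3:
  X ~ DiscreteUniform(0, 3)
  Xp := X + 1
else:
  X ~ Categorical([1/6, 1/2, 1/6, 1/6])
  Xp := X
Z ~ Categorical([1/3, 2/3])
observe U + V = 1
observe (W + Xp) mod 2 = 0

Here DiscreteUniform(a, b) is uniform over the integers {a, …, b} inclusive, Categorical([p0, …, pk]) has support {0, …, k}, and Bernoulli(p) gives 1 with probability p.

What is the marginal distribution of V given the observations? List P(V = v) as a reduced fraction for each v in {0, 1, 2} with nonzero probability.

Enumerate traces; 128 have nonzero weight after conditioning:
  (U=0, Y=0, V=1, W=0, X=0, Z=0) weight 1/9504
  (U=0, Y=0, V=1, W=0, X=0, Z=1) weight 1/4752
  (U=0, Y=0, V=1, W=0, X=2, Z=0) weight 1/9504
  (U=0, Y=0, V=1, W=0, X=2, Z=1) weight 1/4752
  (U=0, Y=0, V=1, W=1, X=1, Z=0) weight 1/1584
  (U=0, Y=0, V=1, W=1, X=1, Z=1) weight 1/792
  (U=0, Y=0, V=1, W=1, X=3, Z=0) weight 1/4752
  (U=0, Y=0, V=1, W=1, X=3, Z=1) weight 1/2376
  (U=1, Y=0, V=0, W=0, X=0, Z=0) weight 1/6336
  … 119 more
Group by V:
  weight(V=0) = 75/1408
  weight(V=1) = 1/32
Total weight = 75/1408 + 1/32 = 119/1408
P(V=0 | obs) = 75/1408 / 119/1408 = 75/119
P(V=1 | obs) = 1/32 / 119/1408 = 44/119

P(V=0) = 75/119, P(V=1) = 44/119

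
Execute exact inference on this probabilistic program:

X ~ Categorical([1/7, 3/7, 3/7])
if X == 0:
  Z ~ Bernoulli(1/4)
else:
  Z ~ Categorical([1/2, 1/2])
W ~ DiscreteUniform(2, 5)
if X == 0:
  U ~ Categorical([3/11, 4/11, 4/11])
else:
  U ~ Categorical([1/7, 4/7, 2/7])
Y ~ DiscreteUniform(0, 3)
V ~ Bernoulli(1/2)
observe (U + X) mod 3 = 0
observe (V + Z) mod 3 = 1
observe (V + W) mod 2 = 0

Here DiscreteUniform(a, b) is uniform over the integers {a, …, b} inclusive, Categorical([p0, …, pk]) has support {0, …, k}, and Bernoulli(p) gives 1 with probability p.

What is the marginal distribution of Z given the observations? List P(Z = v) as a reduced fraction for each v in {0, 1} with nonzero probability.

P(Z=0) = 153/292, P(Z=1) = 139/292

Enumerate traces; 48 have nonzero weight after conditioning:
  (X=0, Z=0, W=3, U=0, Y=0, V=1) weight 9/9856
  (X=0, Z=0, W=3, U=0, Y=1, V=1) weight 9/9856
  (X=0, Z=0, W=3, U=0, Y=2, V=1) weight 9/9856
  (X=0, Z=0, W=3, U=0, Y=3, V=1) weight 9/9856
  (X=0, Z=0, W=5, U=0, Y=0, V=1) weight 9/9856
  (X=0, Z=0, W=5, U=0, Y=1, V=1) weight 9/9856
  (X=0, Z=0, W=5, U=0, Y=2, V=1) weight 9/9856
  (X=0, Z=0, W=5, U=0, Y=3, V=1) weight 9/9856
  (X=0, Z=1, W=2, U=0, Y=0, V=0) weight 3/9856
  … 39 more
Group by Z:
  weight(Z=0) = 459/8624
  weight(Z=1) = 417/8624
Total weight = 459/8624 + 417/8624 = 219/2156
P(Z=0 | obs) = 459/8624 / 219/2156 = 153/292
P(Z=1 | obs) = 417/8624 / 219/2156 = 139/292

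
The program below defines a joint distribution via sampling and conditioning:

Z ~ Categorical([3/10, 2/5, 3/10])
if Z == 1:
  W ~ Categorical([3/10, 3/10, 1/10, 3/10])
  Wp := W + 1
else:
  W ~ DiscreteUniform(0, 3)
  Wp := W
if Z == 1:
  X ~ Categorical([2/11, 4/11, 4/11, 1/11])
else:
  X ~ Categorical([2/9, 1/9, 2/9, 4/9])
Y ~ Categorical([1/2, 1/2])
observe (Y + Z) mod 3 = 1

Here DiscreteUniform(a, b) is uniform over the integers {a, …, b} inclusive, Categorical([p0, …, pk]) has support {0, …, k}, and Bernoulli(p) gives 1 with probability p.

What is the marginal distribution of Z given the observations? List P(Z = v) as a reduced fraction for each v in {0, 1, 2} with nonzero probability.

P(Z=0) = 3/7, P(Z=1) = 4/7

Enumerate traces; 32 have nonzero weight after conditioning:
  (Z=0, W=0, X=0, Y=1) weight 1/120
  (Z=0, W=0, X=1, Y=1) weight 1/240
  (Z=0, W=0, X=2, Y=1) weight 1/120
  (Z=0, W=0, X=3, Y=1) weight 1/60
  (Z=0, W=1, X=0, Y=1) weight 1/120
  (Z=0, W=1, X=1, Y=1) weight 1/240
  (Z=0, W=1, X=2, Y=1) weight 1/120
  (Z=0, W=1, X=3, Y=1) weight 1/60
  (Z=1, W=0, X=0, Y=0) weight 3/275
  … 23 more
Group by Z:
  weight(Z=0) = 3/20
  weight(Z=1) = 1/5
Total weight = 3/20 + 1/5 = 7/20
P(Z=0 | obs) = 3/20 / 7/20 = 3/7
P(Z=1 | obs) = 1/5 / 7/20 = 4/7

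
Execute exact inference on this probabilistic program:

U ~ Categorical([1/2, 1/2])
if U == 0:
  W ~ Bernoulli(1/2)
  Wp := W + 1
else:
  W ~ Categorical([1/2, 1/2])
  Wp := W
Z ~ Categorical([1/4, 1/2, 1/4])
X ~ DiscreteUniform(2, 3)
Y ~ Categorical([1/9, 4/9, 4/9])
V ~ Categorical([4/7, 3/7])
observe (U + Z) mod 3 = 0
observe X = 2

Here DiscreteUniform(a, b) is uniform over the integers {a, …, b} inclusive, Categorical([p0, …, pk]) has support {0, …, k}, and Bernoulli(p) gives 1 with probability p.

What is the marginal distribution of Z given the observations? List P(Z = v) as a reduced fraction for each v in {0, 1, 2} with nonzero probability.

Enumerate traces; 24 have nonzero weight after conditioning:
  (U=0, W=0, Z=0, X=2, Y=0, V=0) weight 1/504
  (U=0, W=0, Z=0, X=2, Y=0, V=1) weight 1/672
  (U=0, W=0, Z=0, X=2, Y=1, V=0) weight 1/126
  (U=0, W=0, Z=0, X=2, Y=1, V=1) weight 1/168
  (U=0, W=0, Z=0, X=2, Y=2, V=0) weight 1/126
  (U=0, W=0, Z=0, X=2, Y=2, V=1) weight 1/168
  (U=0, W=1, Z=0, X=2, Y=0, V=0) weight 1/504
  (U=0, W=1, Z=0, X=2, Y=0, V=1) weight 1/672
  (U=1, W=0, Z=2, X=2, Y=0, V=0) weight 1/504
  … 15 more
Group by Z:
  weight(Z=0) = 1/16
  weight(Z=2) = 1/16
Total weight = 1/16 + 1/16 = 1/8
P(Z=0 | obs) = 1/16 / 1/8 = 1/2
P(Z=2 | obs) = 1/16 / 1/8 = 1/2

P(Z=0) = 1/2, P(Z=2) = 1/2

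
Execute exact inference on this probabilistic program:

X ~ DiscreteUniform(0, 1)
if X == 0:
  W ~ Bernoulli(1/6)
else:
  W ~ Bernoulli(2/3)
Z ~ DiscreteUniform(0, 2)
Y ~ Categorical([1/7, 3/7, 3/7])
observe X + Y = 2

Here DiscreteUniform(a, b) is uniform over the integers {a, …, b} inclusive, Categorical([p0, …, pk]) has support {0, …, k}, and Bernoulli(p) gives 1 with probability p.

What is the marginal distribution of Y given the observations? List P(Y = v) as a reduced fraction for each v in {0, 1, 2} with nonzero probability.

Enumerate traces; 12 have nonzero weight after conditioning:
  (X=0, W=0, Z=0, Y=2) weight 5/84
  (X=0, W=0, Z=1, Y=2) weight 5/84
  (X=0, W=0, Z=2, Y=2) weight 5/84
  (X=0, W=1, Z=0, Y=2) weight 1/84
  (X=0, W=1, Z=1, Y=2) weight 1/84
  (X=0, W=1, Z=2, Y=2) weight 1/84
  (X=1, W=0, Z=0, Y=1) weight 1/42
  (X=1, W=0, Z=1, Y=1) weight 1/42
  … 4 more
Group by Y:
  weight(Y=1) = 3/14
  weight(Y=2) = 3/14
Total weight = 3/14 + 3/14 = 3/7
P(Y=1 | obs) = 3/14 / 3/7 = 1/2
P(Y=2 | obs) = 3/14 / 3/7 = 1/2

P(Y=1) = 1/2, P(Y=2) = 1/2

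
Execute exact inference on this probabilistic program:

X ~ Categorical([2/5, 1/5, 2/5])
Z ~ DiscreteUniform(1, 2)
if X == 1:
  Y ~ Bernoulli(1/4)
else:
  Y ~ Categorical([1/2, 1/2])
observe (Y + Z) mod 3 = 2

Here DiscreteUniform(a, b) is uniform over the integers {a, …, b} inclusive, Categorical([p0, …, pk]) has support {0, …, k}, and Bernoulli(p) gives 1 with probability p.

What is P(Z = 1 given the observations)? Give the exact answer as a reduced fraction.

Enumerate traces; 6 have nonzero weight after conditioning:
  (X=0, Z=1, Y=1) weight 1/10
  (X=0, Z=2, Y=0) weight 1/10
  (X=1, Z=1, Y=1) weight 1/40
  (X=1, Z=2, Y=0) weight 3/40
  (X=2, Z=1, Y=1) weight 1/10
  (X=2, Z=2, Y=0) weight 1/10
Group by Z:
  weight(Z=1) = 9/40
  weight(Z=2) = 11/40
Total weight = 9/40 + 11/40 = 1/2
P(Z=1 | obs) = 9/40 / 1/2 = 9/20
P(Z=2 | obs) = 11/40 / 1/2 = 11/20

P(Z = 1 | obs) = 9/20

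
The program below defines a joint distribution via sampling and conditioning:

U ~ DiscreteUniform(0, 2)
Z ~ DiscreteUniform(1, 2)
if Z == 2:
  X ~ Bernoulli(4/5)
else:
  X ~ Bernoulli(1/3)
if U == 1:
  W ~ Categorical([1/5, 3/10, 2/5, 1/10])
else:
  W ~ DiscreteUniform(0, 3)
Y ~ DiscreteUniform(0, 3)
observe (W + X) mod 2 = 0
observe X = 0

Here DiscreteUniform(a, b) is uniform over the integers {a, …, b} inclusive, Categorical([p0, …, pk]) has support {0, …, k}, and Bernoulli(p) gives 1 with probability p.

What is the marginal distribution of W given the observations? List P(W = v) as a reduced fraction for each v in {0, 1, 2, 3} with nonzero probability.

P(W=0) = 7/16, P(W=2) = 9/16

Enumerate traces; 48 have nonzero weight after conditioning:
  (U=0, Z=1, X=0, W=0, Y=0) weight 1/144
  (U=0, Z=1, X=0, W=0, Y=1) weight 1/144
  (U=0, Z=1, X=0, W=0, Y=2) weight 1/144
  (U=0, Z=1, X=0, W=0, Y=3) weight 1/144
  (U=0, Z=1, X=0, W=2, Y=0) weight 1/144
  (U=0, Z=1, X=0, W=2, Y=1) weight 1/144
  (U=0, Z=1, X=0, W=2, Y=2) weight 1/144
  (U=0, Z=1, X=0, W=2, Y=3) weight 1/144
  … 40 more
Group by W:
  weight(W=0) = 91/900
  weight(W=2) = 13/100
Total weight = 91/900 + 13/100 = 52/225
P(W=0 | obs) = 91/900 / 52/225 = 7/16
P(W=2 | obs) = 13/100 / 52/225 = 9/16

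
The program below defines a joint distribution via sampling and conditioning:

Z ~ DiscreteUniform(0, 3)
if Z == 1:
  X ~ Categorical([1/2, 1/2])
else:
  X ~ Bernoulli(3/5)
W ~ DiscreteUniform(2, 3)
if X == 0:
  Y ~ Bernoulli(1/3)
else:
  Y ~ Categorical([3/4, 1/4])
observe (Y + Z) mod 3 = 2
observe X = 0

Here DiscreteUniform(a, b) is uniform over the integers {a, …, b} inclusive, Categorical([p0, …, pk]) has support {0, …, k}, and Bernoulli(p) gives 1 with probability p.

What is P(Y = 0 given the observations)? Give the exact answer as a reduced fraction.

P(Y = 0 | obs) = 8/13

Enumerate traces; 4 have nonzero weight after conditioning:
  (Z=1, X=0, W=2, Y=1) weight 1/48
  (Z=1, X=0, W=3, Y=1) weight 1/48
  (Z=2, X=0, W=2, Y=0) weight 1/30
  (Z=2, X=0, W=3, Y=0) weight 1/30
Group by Y:
  weight(Y=0) = 1/15
  weight(Y=1) = 1/24
Total weight = 1/15 + 1/24 = 13/120
P(Y=0 | obs) = 1/15 / 13/120 = 8/13
P(Y=1 | obs) = 1/24 / 13/120 = 5/13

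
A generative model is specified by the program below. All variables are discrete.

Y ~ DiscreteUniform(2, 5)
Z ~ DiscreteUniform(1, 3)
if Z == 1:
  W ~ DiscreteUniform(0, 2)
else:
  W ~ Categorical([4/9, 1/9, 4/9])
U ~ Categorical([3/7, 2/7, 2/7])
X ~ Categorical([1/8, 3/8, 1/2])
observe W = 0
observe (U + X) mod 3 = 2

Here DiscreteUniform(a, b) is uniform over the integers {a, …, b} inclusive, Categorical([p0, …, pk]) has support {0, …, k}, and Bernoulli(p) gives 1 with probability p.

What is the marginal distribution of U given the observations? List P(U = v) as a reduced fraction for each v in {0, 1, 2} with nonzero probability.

Enumerate traces; 36 have nonzero weight after conditioning:
  (Y=2, Z=1, W=0, U=0, X=2) weight 1/168
  (Y=2, Z=1, W=0, U=1, X=1) weight 1/336
  (Y=2, Z=1, W=0, U=2, X=0) weight 1/1008
  (Y=2, Z=2, W=0, U=0, X=2) weight 1/126
  (Y=2, Z=2, W=0, U=1, X=1) weight 1/252
  (Y=2, Z=2, W=0, U=2, X=0) weight 1/756
  (Y=2, Z=3, W=0, U=0, X=2) weight 1/126
  (Y=2, Z=3, W=0, U=1, X=1) weight 1/252
  … 28 more
Group by U:
  weight(U=0) = 11/126
  weight(U=1) = 11/252
  weight(U=2) = 11/756
Total weight = 11/126 + 11/252 + 11/756 = 55/378
P(U=0 | obs) = 11/126 / 55/378 = 3/5
P(U=1 | obs) = 11/252 / 55/378 = 3/10
P(U=2 | obs) = 11/756 / 55/378 = 1/10

P(U=0) = 3/5, P(U=1) = 3/10, P(U=2) = 1/10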